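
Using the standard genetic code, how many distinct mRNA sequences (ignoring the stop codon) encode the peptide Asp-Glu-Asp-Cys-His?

32

Asp: 2 codons.
Glu: 2 codons.
Asp: 2 codons.
Cys: 2 codons.
His: 2 codons.
2 × 2 × 2 × 2 × 2 = 32.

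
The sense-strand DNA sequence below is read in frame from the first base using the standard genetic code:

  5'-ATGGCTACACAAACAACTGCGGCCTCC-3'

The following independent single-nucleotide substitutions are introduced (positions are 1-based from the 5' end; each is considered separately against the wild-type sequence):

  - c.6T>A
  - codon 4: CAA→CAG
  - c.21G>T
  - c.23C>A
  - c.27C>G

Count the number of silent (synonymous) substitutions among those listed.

Codon 2: GCT (Ala) → GCA (Ala) — synonymous.
Codon 4: CAA (Gln) → CAG (Gln) — synonymous.
Codon 7: GCG (Ala) → GCT (Ala) — synonymous.
Codon 8: GCC (Ala) → GAC (Asp) — missense.
Codon 9: TCC (Ser) → TCG (Ser) — synonymous.
Synonymous: 4 of 5.

4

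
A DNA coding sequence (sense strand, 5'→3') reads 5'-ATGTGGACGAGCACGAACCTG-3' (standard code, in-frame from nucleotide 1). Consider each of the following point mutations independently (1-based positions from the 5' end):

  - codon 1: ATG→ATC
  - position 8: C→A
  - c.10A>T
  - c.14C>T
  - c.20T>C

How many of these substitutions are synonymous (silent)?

0

Codon 1: ATG (Met) → ATC (Ile) — missense.
Codon 3: ACG (Thr) → AAG (Lys) — missense.
Codon 4: AGC (Ser) → TGC (Cys) — missense.
Codon 5: ACG (Thr) → ATG (Met) — missense.
Codon 7: CTG (Leu) → CCG (Pro) — missense.
Synonymous: 0 of 5.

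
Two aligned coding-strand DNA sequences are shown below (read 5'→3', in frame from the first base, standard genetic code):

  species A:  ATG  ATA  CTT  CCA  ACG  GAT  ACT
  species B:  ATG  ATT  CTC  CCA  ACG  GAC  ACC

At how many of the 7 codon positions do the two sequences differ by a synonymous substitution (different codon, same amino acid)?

4

Codon 1: ATG Met / ATG Met — identical.
Codon 2: ATA Ile / ATT Ile — synonymous.
Codon 3: CTT Leu / CTC Leu — synonymous.
Codon 4: CCA Pro / CCA Pro — identical.
Codon 5: ACG Thr / ACG Thr — identical.
Codon 6: GAT Asp / GAC Asp — synonymous.
Codon 7: ACT Thr / ACC Thr — synonymous.
Synonymous differences: 4.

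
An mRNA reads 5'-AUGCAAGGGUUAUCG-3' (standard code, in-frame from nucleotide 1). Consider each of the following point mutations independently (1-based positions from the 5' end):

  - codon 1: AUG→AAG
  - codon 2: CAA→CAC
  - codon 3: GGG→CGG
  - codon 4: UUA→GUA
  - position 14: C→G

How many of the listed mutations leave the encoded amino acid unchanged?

Codon 1: AUG (Met) → AAG (Lys) — missense.
Codon 2: CAA (Gln) → CAC (His) — missense.
Codon 3: GGG (Gly) → CGG (Arg) — missense.
Codon 4: UUA (Leu) → GUA (Val) — missense.
Codon 5: UCG (Ser) → UGG (Trp) — missense.
Synonymous: 0 of 5.

0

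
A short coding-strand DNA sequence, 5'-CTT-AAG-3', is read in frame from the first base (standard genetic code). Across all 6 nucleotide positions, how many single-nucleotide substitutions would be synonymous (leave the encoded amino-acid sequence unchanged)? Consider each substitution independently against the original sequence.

4

Codon 1 (CTT, Leu): 3 synonymous substitutions.
Codon 2 (AAG, Lys): 1 synonymous substitution.
Total: 3 + 1 = 4.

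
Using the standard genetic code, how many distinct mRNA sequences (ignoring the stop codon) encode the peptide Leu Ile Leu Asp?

Leu: 6 codons.
Ile: 3 codons.
Leu: 6 codons.
Asp: 2 codons.
6 × 3 × 6 × 2 = 216.

216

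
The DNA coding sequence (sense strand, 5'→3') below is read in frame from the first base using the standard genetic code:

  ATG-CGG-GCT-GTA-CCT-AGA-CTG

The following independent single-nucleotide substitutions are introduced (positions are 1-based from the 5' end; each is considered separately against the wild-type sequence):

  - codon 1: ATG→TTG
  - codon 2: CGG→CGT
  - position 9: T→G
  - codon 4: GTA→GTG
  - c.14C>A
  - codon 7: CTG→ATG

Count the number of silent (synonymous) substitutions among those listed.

Codon 1: ATG (Met) → TTG (Leu) — missense.
Codon 2: CGG (Arg) → CGT (Arg) — synonymous.
Codon 3: GCT (Ala) → GCG (Ala) — synonymous.
Codon 4: GTA (Val) → GTG (Val) — synonymous.
Codon 5: CCT (Pro) → CAT (His) — missense.
Codon 7: CTG (Leu) → ATG (Met) — missense.
Synonymous: 3 of 6.

3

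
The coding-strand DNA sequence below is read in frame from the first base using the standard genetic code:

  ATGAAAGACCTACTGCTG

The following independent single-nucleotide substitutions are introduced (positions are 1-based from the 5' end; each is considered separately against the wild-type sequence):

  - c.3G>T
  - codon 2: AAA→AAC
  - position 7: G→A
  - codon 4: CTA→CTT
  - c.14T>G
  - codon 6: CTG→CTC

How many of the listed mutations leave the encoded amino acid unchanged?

2

Codon 1: ATG (Met) → ATT (Ile) — missense.
Codon 2: AAA (Lys) → AAC (Asn) — missense.
Codon 3: GAC (Asp) → AAC (Asn) — missense.
Codon 4: CTA (Leu) → CTT (Leu) — synonymous.
Codon 5: CTG (Leu) → CGG (Arg) — missense.
Codon 6: CTG (Leu) → CTC (Leu) — synonymous.
Synonymous: 2 of 6.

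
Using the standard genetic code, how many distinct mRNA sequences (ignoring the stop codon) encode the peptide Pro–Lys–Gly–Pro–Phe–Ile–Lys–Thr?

6144

Pro: 4 codons.
Lys: 2 codons.
Gly: 4 codons.
Pro: 4 codons.
Phe: 2 codons.
Ile: 3 codons.
Lys: 2 codons.
Thr: 4 codons.
4 × 2 × 4 × 4 × 2 × 3 × 2 × 4 = 6144.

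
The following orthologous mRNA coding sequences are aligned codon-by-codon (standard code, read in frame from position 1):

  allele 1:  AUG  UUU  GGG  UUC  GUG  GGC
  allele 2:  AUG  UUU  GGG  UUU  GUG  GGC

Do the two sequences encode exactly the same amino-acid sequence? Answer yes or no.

Codon 1: AUG Met / AUG Met — identical.
Codon 2: UUU Phe / UUU Phe — identical.
Codon 3: GGG Gly / GGG Gly — identical.
Codon 4: UUC Phe / UUU Phe — synonymous.
Codon 5: GUG Val / GUG Val — identical.
Codon 6: GGC Gly / GGC Gly — identical.
Nonsynonymous differences: 0 → same protein.

yes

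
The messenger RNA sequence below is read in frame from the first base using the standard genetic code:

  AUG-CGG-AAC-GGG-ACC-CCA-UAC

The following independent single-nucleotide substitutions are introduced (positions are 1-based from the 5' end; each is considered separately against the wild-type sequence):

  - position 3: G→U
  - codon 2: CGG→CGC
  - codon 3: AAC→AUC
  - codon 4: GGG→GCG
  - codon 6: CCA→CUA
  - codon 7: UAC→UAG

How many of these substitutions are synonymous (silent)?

1

Codon 1: AUG (Met) → AUU (Ile) — missense.
Codon 2: CGG (Arg) → CGC (Arg) — synonymous.
Codon 3: AAC (Asn) → AUC (Ile) — missense.
Codon 4: GGG (Gly) → GCG (Ala) — missense.
Codon 6: CCA (Pro) → CUA (Leu) — missense.
Codon 7: UAC (Tyr) → UAG (Stop) — nonsense.
Synonymous: 1 of 6.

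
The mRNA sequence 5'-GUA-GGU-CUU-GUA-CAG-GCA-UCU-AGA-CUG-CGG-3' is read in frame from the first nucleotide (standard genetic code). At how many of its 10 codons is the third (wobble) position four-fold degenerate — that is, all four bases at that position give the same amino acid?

Codon 1 GUA (Val): third position 4-fold.
Codon 2 GGU (Gly): third position 4-fold.
Codon 3 CUU (Leu): third position 4-fold.
Codon 4 GUA (Val): third position 4-fold.
Codon 5 CAG (Gln): third position 2-fold.
Codon 6 GCA (Ala): third position 4-fold.
Codon 7 UCU (Ser): third position 4-fold.
Codon 8 AGA (Arg): third position 2-fold.
Codon 9 CUG (Leu): third position 4-fold.
Codon 10 CGG (Arg): third position 4-fold.
Four-fold degenerate third positions: 8.

8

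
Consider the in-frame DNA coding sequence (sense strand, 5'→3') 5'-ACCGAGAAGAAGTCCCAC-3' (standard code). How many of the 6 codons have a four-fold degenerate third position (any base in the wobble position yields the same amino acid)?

2

Codon 1 ACC (Thr): third position 4-fold.
Codon 2 GAG (Glu): third position 2-fold.
Codon 3 AAG (Lys): third position 2-fold.
Codon 4 AAG (Lys): third position 2-fold.
Codon 5 TCC (Ser): third position 4-fold.
Codon 6 CAC (His): third position 2-fold.
Four-fold degenerate third positions: 2.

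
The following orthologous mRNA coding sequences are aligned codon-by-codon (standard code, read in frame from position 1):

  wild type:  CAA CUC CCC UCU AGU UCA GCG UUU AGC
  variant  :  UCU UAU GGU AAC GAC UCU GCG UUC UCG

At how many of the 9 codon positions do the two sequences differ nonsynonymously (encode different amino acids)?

Codon 1: CAA Gln / UCU Ser — nonsynonymous.
Codon 2: CUC Leu / UAU Tyr — nonsynonymous.
Codon 3: CCC Pro / GGU Gly — nonsynonymous.
Codon 4: UCU Ser / AAC Asn — nonsynonymous.
Codon 5: AGU Ser / GAC Asp — nonsynonymous.
Codon 6: UCA Ser / UCU Ser — synonymous.
Codon 7: GCG Ala / GCG Ala — identical.
Codon 8: UUU Phe / UUC Phe — synonymous.
Codon 9: AGC Ser / UCG Ser — synonymous.
Nonsynonymous differences: 5.

5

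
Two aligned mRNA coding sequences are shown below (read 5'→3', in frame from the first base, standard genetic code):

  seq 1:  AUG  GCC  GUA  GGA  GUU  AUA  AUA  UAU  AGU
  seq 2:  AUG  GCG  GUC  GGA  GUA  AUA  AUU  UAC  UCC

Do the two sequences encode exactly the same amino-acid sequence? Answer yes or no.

Codon 1: AUG Met / AUG Met — identical.
Codon 2: GCC Ala / GCG Ala — synonymous.
Codon 3: GUA Val / GUC Val — synonymous.
Codon 4: GGA Gly / GGA Gly — identical.
Codon 5: GUU Val / GUA Val — synonymous.
Codon 6: AUA Ile / AUA Ile — identical.
Codon 7: AUA Ile / AUU Ile — synonymous.
Codon 8: UAU Tyr / UAC Tyr — synonymous.
Codon 9: AGU Ser / UCC Ser — synonymous.
Nonsynonymous differences: 0 → same protein.

yes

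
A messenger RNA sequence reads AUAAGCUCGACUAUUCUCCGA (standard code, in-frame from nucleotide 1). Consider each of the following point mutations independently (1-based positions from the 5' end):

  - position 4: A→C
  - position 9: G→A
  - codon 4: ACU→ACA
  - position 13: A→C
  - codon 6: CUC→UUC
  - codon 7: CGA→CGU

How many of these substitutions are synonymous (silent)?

3

Codon 2: AGC (Ser) → CGC (Arg) — missense.
Codon 3: UCG (Ser) → UCA (Ser) — synonymous.
Codon 4: ACU (Thr) → ACA (Thr) — synonymous.
Codon 5: AUU (Ile) → CUU (Leu) — missense.
Codon 6: CUC (Leu) → UUC (Phe) — missense.
Codon 7: CGA (Arg) → CGU (Arg) — synonymous.
Synonymous: 3 of 6.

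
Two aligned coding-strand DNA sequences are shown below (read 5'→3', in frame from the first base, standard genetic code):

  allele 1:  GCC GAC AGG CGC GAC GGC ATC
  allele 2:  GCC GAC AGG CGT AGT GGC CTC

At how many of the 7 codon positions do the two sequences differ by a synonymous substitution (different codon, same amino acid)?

Codon 1: GCC Ala / GCC Ala — identical.
Codon 2: GAC Asp / GAC Asp — identical.
Codon 3: AGG Arg / AGG Arg — identical.
Codon 4: CGC Arg / CGT Arg — synonymous.
Codon 5: GAC Asp / AGT Ser — nonsynonymous.
Codon 6: GGC Gly / GGC Gly — identical.
Codon 7: ATC Ile / CTC Leu — nonsynonymous.
Synonymous differences: 1.

1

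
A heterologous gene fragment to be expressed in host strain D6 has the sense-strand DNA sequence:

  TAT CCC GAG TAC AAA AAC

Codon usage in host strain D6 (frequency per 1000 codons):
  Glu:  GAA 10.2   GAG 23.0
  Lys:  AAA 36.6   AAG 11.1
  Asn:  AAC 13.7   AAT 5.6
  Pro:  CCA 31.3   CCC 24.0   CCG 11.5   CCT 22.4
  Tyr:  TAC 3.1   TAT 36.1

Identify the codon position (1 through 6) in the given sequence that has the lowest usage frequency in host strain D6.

4

Codon 1 TAT (Tyr): 36.1 per 1000.
Codon 2 CCC (Pro): 24.0 per 1000.
Codon 3 GAG (Glu): 23.0 per 1000.
Codon 4 TAC (Tyr): 3.1 per 1000.
Codon 5 AAA (Lys): 36.6 per 1000.
Codon 6 AAC (Asn): 13.7 per 1000.
Lowest frequency is 3.1 at codon 4.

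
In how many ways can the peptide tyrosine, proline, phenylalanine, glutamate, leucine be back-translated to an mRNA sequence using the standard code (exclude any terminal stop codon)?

192

Tyr: 2 codons.
Pro: 4 codons.
Phe: 2 codons.
Glu: 2 codons.
Leu: 6 codons.
2 × 4 × 2 × 2 × 6 = 192.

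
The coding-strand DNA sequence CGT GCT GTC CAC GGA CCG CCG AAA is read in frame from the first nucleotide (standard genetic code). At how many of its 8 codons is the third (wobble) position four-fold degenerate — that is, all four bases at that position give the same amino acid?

6

Codon 1 CGT (Arg): third position 4-fold.
Codon 2 GCT (Ala): third position 4-fold.
Codon 3 GTC (Val): third position 4-fold.
Codon 4 CAC (His): third position 2-fold.
Codon 5 GGA (Gly): third position 4-fold.
Codon 6 CCG (Pro): third position 4-fold.
Codon 7 CCG (Pro): third position 4-fold.
Codon 8 AAA (Lys): third position 2-fold.
Four-fold degenerate third positions: 6.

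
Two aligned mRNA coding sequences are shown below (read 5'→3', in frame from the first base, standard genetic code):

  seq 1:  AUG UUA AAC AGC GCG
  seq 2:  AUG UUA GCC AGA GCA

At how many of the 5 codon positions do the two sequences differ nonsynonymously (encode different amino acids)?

2

Codon 1: AUG Met / AUG Met — identical.
Codon 2: UUA Leu / UUA Leu — identical.
Codon 3: AAC Asn / GCC Ala — nonsynonymous.
Codon 4: AGC Ser / AGA Arg — nonsynonymous.
Codon 5: GCG Ala / GCA Ala — synonymous.
Nonsynonymous differences: 2.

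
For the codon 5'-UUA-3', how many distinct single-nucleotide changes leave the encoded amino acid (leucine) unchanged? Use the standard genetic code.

Position 1: CUA → 1 synonymous.
Position 2: none → 0 synonymous.
Position 3: UUG → 1 synonymous.
Total: 1 + 0 + 1 = 2.

2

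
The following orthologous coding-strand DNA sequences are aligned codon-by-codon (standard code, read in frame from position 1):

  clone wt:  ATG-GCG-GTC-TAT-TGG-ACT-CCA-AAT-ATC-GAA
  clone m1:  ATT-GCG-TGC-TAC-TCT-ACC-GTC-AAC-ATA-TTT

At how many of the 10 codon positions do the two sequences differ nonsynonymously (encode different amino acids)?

Codon 1: ATG Met / ATT Ile — nonsynonymous.
Codon 2: GCG Ala / GCG Ala — identical.
Codon 3: GTC Val / TGC Cys — nonsynonymous.
Codon 4: TAT Tyr / TAC Tyr — synonymous.
Codon 5: TGG Trp / TCT Ser — nonsynonymous.
Codon 6: ACT Thr / ACC Thr — synonymous.
Codon 7: CCA Pro / GTC Val — nonsynonymous.
Codon 8: AAT Asn / AAC Asn — synonymous.
Codon 9: ATC Ile / ATA Ile — synonymous.
Codon 10: GAA Glu / TTT Phe — nonsynonymous.
Nonsynonymous differences: 5.

5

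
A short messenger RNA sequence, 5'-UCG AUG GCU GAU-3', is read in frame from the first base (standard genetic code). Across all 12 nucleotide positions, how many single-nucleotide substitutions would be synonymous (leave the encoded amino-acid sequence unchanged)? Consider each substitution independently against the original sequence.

Codon 1 (UCG, Ser): 3 synonymous substitutions.
Codon 2 (AUG, Met): 0 synonymous substitutions.
Codon 3 (GCU, Ala): 3 synonymous substitutions.
Codon 4 (GAU, Asp): 1 synonymous substitution.
Total: 3 + 0 + 3 + 1 = 7.

7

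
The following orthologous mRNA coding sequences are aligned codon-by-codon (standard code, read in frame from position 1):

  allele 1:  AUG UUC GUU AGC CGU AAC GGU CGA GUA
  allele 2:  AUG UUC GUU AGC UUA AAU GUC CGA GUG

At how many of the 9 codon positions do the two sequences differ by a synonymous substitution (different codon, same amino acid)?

Codon 1: AUG Met / AUG Met — identical.
Codon 2: UUC Phe / UUC Phe — identical.
Codon 3: GUU Val / GUU Val — identical.
Codon 4: AGC Ser / AGC Ser — identical.
Codon 5: CGU Arg / UUA Leu — nonsynonymous.
Codon 6: AAC Asn / AAU Asn — synonymous.
Codon 7: GGU Gly / GUC Val — nonsynonymous.
Codon 8: CGA Arg / CGA Arg — identical.
Codon 9: GUA Val / GUG Val — synonymous.
Synonymous differences: 2.

2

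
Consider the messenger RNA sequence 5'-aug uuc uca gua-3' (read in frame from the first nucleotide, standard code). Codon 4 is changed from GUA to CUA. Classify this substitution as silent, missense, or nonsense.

Position 10 falls in codon 4: GUA → Val.
After the substitution the codon is CUA → Leu.
Val ≠ Leu, so this is a missense mutation.

missense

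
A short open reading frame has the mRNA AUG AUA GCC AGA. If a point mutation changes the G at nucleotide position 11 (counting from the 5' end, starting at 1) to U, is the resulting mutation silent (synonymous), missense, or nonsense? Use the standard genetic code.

missense

Position 11 falls in codon 4: AGA → Arg.
After the substitution the codon is AUA → Ile.
Arg ≠ Ile, so this is a missense mutation.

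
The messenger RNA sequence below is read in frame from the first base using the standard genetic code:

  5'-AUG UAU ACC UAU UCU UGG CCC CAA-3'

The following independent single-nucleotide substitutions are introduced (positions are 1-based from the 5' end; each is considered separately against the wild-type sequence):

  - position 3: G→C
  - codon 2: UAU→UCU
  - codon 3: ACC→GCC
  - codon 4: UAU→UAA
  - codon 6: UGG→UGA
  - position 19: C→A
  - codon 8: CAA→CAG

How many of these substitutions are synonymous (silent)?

1

Codon 1: AUG (Met) → AUC (Ile) — missense.
Codon 2: UAU (Tyr) → UCU (Ser) — missense.
Codon 3: ACC (Thr) → GCC (Ala) — missense.
Codon 4: UAU (Tyr) → UAA (Stop) — nonsense.
Codon 6: UGG (Trp) → UGA (Stop) — nonsense.
Codon 7: CCC (Pro) → ACC (Thr) — missense.
Codon 8: CAA (Gln) → CAG (Gln) — synonymous.
Synonymous: 1 of 7.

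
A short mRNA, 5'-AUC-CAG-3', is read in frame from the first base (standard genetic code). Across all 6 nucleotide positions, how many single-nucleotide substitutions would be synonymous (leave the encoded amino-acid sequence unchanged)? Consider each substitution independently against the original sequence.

3

Codon 1 (AUC, Ile): 2 synonymous substitutions.
Codon 2 (CAG, Gln): 1 synonymous substitution.
Total: 2 + 1 = 3.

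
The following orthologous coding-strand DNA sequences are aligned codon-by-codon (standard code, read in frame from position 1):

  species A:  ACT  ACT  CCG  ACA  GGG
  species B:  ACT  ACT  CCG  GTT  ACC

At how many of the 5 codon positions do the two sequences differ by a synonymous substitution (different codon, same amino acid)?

Codon 1: ACT Thr / ACT Thr — identical.
Codon 2: ACT Thr / ACT Thr — identical.
Codon 3: CCG Pro / CCG Pro — identical.
Codon 4: ACA Thr / GTT Val — nonsynonymous.
Codon 5: GGG Gly / ACC Thr — nonsynonymous.
Synonymous differences: 0.

0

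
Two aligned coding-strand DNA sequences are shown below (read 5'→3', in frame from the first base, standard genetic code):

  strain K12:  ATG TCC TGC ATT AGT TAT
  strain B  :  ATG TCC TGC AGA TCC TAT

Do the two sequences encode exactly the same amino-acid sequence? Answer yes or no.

no

Codon 1: ATG Met / ATG Met — identical.
Codon 2: TCC Ser / TCC Ser — identical.
Codon 3: TGC Cys / TGC Cys — identical.
Codon 4: ATT Ile / AGA Arg — nonsynonymous.
Codon 5: AGT Ser / TCC Ser — synonymous.
Codon 6: TAT Tyr / TAT Tyr — identical.
Nonsynonymous differences: 1 → different protein.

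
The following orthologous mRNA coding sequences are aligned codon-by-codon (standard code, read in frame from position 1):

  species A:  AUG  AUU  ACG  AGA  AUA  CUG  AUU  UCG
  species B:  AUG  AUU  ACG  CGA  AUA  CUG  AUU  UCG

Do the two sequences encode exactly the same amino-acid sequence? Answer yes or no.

Codon 1: AUG Met / AUG Met — identical.
Codon 2: AUU Ile / AUU Ile — identical.
Codon 3: ACG Thr / ACG Thr — identical.
Codon 4: AGA Arg / CGA Arg — synonymous.
Codon 5: AUA Ile / AUA Ile — identical.
Codon 6: CUG Leu / CUG Leu — identical.
Codon 7: AUU Ile / AUU Ile — identical.
Codon 8: UCG Ser / UCG Ser — identical.
Nonsynonymous differences: 0 → same protein.

yes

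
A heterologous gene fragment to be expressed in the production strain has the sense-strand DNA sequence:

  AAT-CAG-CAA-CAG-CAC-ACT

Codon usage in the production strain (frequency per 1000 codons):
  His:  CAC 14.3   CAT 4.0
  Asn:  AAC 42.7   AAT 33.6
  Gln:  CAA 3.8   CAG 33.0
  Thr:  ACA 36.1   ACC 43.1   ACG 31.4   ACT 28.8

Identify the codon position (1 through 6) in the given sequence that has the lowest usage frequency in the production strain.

3

Codon 1 AAT (Asn): 33.6 per 1000.
Codon 2 CAG (Gln): 33.0 per 1000.
Codon 3 CAA (Gln): 3.8 per 1000.
Codon 4 CAG (Gln): 33.0 per 1000.
Codon 5 CAC (His): 14.3 per 1000.
Codon 6 ACT (Thr): 28.8 per 1000.
Lowest frequency is 3.8 at codon 3.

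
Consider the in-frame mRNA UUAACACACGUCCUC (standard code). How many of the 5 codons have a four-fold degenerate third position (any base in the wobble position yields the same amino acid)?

Codon 1 UUA (Leu): third position 2-fold.
Codon 2 ACA (Thr): third position 4-fold.
Codon 3 CAC (His): third position 2-fold.
Codon 4 GUC (Val): third position 4-fold.
Codon 5 CUC (Leu): third position 4-fold.
Four-fold degenerate third positions: 3.

3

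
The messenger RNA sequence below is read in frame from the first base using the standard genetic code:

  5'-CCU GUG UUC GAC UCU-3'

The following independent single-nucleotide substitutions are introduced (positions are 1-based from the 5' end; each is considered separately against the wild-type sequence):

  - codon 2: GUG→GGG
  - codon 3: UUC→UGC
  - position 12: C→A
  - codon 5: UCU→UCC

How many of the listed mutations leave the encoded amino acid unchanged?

Codon 2: GUG (Val) → GGG (Gly) — missense.
Codon 3: UUC (Phe) → UGC (Cys) — missense.
Codon 4: GAC (Asp) → GAA (Glu) — missense.
Codon 5: UCU (Ser) → UCC (Ser) — synonymous.
Synonymous: 1 of 4.

1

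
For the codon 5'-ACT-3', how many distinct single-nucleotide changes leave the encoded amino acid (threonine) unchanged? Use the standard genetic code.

3

Position 1: none → 0 synonymous.
Position 2: none → 0 synonymous.
Position 3: ACC, ACA, ACG → 3 synonymous.
Total: 0 + 0 + 3 = 3.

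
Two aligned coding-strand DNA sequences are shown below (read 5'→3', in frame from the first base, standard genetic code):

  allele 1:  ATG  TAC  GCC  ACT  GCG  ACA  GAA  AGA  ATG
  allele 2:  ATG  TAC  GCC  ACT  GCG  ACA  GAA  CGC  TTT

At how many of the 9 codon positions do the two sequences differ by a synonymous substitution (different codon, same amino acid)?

Codon 1: ATG Met / ATG Met — identical.
Codon 2: TAC Tyr / TAC Tyr — identical.
Codon 3: GCC Ala / GCC Ala — identical.
Codon 4: ACT Thr / ACT Thr — identical.
Codon 5: GCG Ala / GCG Ala — identical.
Codon 6: ACA Thr / ACA Thr — identical.
Codon 7: GAA Glu / GAA Glu — identical.
Codon 8: AGA Arg / CGC Arg — synonymous.
Codon 9: ATG Met / TTT Phe — nonsynonymous.
Synonymous differences: 1.

1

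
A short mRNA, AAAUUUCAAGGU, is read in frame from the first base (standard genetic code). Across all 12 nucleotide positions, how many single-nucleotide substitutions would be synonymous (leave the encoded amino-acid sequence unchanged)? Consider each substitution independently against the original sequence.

6

Codon 1 (AAA, Lys): 1 synonymous substitution.
Codon 2 (UUU, Phe): 1 synonymous substitution.
Codon 3 (CAA, Gln): 1 synonymous substitution.
Codon 4 (GGU, Gly): 3 synonymous substitutions.
Total: 1 + 1 + 1 + 3 = 6.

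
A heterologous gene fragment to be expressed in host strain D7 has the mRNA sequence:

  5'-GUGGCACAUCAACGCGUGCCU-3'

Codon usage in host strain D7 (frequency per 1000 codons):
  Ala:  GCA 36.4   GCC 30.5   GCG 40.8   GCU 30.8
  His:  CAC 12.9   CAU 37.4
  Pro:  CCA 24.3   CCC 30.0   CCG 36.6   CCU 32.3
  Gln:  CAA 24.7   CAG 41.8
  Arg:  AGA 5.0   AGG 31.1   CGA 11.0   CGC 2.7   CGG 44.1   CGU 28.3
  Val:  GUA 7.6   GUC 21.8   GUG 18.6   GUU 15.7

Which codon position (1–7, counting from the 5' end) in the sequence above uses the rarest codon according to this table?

5

Codon 1 GUG (Val): 18.6 per 1000.
Codon 2 GCA (Ala): 36.4 per 1000.
Codon 3 CAU (His): 37.4 per 1000.
Codon 4 CAA (Gln): 24.7 per 1000.
Codon 5 CGC (Arg): 2.7 per 1000.
Codon 6 GUG (Val): 18.6 per 1000.
Codon 7 CCU (Pro): 32.3 per 1000.
Lowest frequency is 2.7 at codon 5.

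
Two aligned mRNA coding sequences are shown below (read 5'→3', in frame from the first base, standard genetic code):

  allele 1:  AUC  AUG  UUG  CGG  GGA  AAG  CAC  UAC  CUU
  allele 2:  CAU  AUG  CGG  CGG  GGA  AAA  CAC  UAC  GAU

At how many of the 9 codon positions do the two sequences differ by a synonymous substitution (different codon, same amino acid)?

1

Codon 1: AUC Ile / CAU His — nonsynonymous.
Codon 2: AUG Met / AUG Met — identical.
Codon 3: UUG Leu / CGG Arg — nonsynonymous.
Codon 4: CGG Arg / CGG Arg — identical.
Codon 5: GGA Gly / GGA Gly — identical.
Codon 6: AAG Lys / AAA Lys — synonymous.
Codon 7: CAC His / CAC His — identical.
Codon 8: UAC Tyr / UAC Tyr — identical.
Codon 9: CUU Leu / GAU Asp — nonsynonymous.
Synonymous differences: 1.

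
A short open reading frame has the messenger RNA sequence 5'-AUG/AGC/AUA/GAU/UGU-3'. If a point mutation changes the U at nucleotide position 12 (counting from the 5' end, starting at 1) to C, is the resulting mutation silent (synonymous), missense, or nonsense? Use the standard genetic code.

Position 12 falls in codon 4: GAU → Asp.
After the substitution the codon is GAC → Asp.
Both encode Asp, so the change is synonymous.

silent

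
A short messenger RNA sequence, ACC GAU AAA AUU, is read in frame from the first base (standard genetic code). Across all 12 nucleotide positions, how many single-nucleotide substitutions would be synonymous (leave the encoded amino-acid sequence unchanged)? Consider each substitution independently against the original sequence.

Codon 1 (ACC, Thr): 3 synonymous substitutions.
Codon 2 (GAU, Asp): 1 synonymous substitution.
Codon 3 (AAA, Lys): 1 synonymous substitution.
Codon 4 (AUU, Ile): 2 synonymous substitutions.
Total: 3 + 1 + 1 + 2 = 7.

7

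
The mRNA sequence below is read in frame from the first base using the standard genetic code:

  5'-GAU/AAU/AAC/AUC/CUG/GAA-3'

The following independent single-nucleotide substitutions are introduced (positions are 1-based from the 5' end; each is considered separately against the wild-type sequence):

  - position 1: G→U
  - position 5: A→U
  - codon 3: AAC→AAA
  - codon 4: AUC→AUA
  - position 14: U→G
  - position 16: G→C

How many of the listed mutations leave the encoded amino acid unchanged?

1

Codon 1: GAU (Asp) → UAU (Tyr) — missense.
Codon 2: AAU (Asn) → AUU (Ile) — missense.
Codon 3: AAC (Asn) → AAA (Lys) — missense.
Codon 4: AUC (Ile) → AUA (Ile) — synonymous.
Codon 5: CUG (Leu) → CGG (Arg) — missense.
Codon 6: GAA (Glu) → CAA (Gln) — missense.
Synonymous: 1 of 6.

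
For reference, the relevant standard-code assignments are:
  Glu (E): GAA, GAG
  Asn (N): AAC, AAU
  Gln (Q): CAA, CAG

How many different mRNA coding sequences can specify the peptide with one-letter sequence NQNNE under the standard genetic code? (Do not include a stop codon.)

32

Asn: 2 codons.
Gln: 2 codons.
Asn: 2 codons.
Asn: 2 codons.
Glu: 2 codons.
2 × 2 × 2 × 2 × 2 = 32.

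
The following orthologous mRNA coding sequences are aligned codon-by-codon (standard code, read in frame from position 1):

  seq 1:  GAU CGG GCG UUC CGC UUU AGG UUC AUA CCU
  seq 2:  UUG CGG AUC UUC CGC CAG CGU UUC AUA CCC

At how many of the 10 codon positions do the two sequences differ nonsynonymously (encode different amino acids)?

Codon 1: GAU Asp / UUG Leu — nonsynonymous.
Codon 2: CGG Arg / CGG Arg — identical.
Codon 3: GCG Ala / AUC Ile — nonsynonymous.
Codon 4: UUC Phe / UUC Phe — identical.
Codon 5: CGC Arg / CGC Arg — identical.
Codon 6: UUU Phe / CAG Gln — nonsynonymous.
Codon 7: AGG Arg / CGU Arg — synonymous.
Codon 8: UUC Phe / UUC Phe — identical.
Codon 9: AUA Ile / AUA Ile — identical.
Codon 10: CCU Pro / CCC Pro — synonymous.
Nonsynonymous differences: 3.

3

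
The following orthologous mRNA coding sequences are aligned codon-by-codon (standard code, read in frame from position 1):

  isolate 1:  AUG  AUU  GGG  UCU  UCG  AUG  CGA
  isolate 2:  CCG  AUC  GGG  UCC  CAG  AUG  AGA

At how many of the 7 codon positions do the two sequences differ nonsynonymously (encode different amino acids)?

2

Codon 1: AUG Met / CCG Pro — nonsynonymous.
Codon 2: AUU Ile / AUC Ile — synonymous.
Codon 3: GGG Gly / GGG Gly — identical.
Codon 4: UCU Ser / UCC Ser — synonymous.
Codon 5: UCG Ser / CAG Gln — nonsynonymous.
Codon 6: AUG Met / AUG Met — identical.
Codon 7: CGA Arg / AGA Arg — synonymous.
Nonsynonymous differences: 2.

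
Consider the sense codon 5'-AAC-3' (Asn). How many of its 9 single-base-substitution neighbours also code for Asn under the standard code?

Position 1: none → 0 synonymous.
Position 2: none → 0 synonymous.
Position 3: AAU → 1 synonymous.
Total: 0 + 0 + 1 = 1.

1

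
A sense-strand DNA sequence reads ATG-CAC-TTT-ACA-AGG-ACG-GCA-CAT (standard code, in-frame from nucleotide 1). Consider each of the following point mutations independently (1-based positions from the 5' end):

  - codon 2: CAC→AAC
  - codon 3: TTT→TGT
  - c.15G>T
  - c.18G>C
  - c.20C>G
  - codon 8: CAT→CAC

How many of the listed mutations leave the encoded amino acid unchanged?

Codon 2: CAC (His) → AAC (Asn) — missense.
Codon 3: TTT (Phe) → TGT (Cys) — missense.
Codon 5: AGG (Arg) → AGT (Ser) — missense.
Codon 6: ACG (Thr) → ACC (Thr) — synonymous.
Codon 7: GCA (Ala) → GGA (Gly) — missense.
Codon 8: CAT (His) → CAC (His) — synonymous.
Synonymous: 2 of 6.

2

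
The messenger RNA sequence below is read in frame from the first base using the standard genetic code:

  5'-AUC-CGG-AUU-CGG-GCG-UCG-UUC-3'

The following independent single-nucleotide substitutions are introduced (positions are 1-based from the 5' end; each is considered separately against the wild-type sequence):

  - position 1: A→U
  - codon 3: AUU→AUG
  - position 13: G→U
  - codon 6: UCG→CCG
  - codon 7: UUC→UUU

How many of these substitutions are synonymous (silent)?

Codon 1: AUC (Ile) → UUC (Phe) — missense.
Codon 3: AUU (Ile) → AUG (Met) — missense.
Codon 5: GCG (Ala) → UCG (Ser) — missense.
Codon 6: UCG (Ser) → CCG (Pro) — missense.
Codon 7: UUC (Phe) → UUU (Phe) — synonymous.
Synonymous: 1 of 5.

1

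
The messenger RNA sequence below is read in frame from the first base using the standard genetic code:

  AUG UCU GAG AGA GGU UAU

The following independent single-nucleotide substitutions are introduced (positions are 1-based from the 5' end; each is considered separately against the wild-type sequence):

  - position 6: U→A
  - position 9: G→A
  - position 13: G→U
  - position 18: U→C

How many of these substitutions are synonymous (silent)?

Codon 2: UCU (Ser) → UCA (Ser) — synonymous.
Codon 3: GAG (Glu) → GAA (Glu) — synonymous.
Codon 5: GGU (Gly) → UGU (Cys) — missense.
Codon 6: UAU (Tyr) → UAC (Tyr) — synonymous.
Synonymous: 3 of 4.

3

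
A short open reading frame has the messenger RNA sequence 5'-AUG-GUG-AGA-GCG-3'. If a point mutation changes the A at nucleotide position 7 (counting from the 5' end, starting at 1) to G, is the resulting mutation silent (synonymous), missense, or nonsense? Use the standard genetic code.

Position 7 falls in codon 3: AGA → Arg.
After the substitution the codon is GGA → Gly.
Arg ≠ Gly, so this is a missense mutation.

missense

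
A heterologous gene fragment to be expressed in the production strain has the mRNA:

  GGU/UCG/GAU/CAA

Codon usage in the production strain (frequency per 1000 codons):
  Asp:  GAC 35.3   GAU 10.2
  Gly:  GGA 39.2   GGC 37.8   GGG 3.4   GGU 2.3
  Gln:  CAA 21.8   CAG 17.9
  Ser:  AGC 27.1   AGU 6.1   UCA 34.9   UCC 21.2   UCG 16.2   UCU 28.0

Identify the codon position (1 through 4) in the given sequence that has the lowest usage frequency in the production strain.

Codon 1 GGU (Gly): 2.3 per 1000.
Codon 2 UCG (Ser): 16.2 per 1000.
Codon 3 GAU (Asp): 10.2 per 1000.
Codon 4 CAA (Gln): 21.8 per 1000.
Lowest frequency is 2.3 at codon 1.

1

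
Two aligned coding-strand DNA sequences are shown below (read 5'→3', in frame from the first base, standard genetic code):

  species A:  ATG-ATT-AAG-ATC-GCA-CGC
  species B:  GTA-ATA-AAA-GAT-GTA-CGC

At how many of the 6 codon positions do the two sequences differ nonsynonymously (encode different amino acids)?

3

Codon 1: ATG Met / GTA Val — nonsynonymous.
Codon 2: ATT Ile / ATA Ile — synonymous.
Codon 3: AAG Lys / AAA Lys — synonymous.
Codon 4: ATC Ile / GAT Asp — nonsynonymous.
Codon 5: GCA Ala / GTA Val — nonsynonymous.
Codon 6: CGC Arg / CGC Arg — identical.
Nonsynonymous differences: 3.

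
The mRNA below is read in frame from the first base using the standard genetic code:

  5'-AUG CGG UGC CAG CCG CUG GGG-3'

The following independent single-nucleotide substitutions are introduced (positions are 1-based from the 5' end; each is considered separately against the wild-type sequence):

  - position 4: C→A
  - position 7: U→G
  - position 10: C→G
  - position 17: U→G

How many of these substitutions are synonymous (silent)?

Codon 2: CGG (Arg) → AGG (Arg) — synonymous.
Codon 3: UGC (Cys) → GGC (Gly) — missense.
Codon 4: CAG (Gln) → GAG (Glu) — missense.
Codon 6: CUG (Leu) → CGG (Arg) — missense.
Synonymous: 1 of 4.

1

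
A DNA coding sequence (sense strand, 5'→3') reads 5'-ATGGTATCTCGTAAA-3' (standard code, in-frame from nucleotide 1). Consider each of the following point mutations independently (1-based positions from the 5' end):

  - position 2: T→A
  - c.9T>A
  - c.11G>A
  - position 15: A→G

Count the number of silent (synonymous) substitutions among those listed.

Codon 1: ATG (Met) → AAG (Lys) — missense.
Codon 3: TCT (Ser) → TCA (Ser) — synonymous.
Codon 4: CGT (Arg) → CAT (His) — missense.
Codon 5: AAA (Lys) → AAG (Lys) — synonymous.
Synonymous: 2 of 4.

2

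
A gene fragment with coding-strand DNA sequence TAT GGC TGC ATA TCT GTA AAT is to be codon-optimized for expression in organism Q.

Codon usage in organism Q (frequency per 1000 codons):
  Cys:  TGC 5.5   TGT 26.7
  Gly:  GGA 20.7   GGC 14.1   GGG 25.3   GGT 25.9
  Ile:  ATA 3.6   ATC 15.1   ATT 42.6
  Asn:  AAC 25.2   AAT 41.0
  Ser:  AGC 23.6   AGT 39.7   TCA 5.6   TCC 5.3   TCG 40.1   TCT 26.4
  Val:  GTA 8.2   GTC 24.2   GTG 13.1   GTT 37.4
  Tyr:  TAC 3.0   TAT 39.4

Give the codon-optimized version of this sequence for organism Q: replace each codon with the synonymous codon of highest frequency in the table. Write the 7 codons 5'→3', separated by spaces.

Codon 1 (Tyr): best is TAT at 39.4.
Codon 2 (Gly): best is GGT at 25.9.
Codon 3 (Cys): best is TGT at 26.7.
Codon 4 (Ile): best is ATT at 42.6.
Codon 5 (Ser): best is TCG at 40.1.
Codon 6 (Val): best is GTT at 37.4.
Codon 7 (Asn): best is AAT at 41.0.

TAT GGT TGT ATT TCG GTT AAT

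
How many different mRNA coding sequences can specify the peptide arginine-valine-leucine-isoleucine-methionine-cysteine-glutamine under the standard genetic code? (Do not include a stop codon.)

1728

Arg: 6 codons.
Val: 4 codons.
Leu: 6 codons.
Ile: 3 codons.
Met: 1 codon.
Cys: 2 codons.
Gln: 2 codons.
6 × 4 × 6 × 3 × 1 × 2 × 2 = 1728.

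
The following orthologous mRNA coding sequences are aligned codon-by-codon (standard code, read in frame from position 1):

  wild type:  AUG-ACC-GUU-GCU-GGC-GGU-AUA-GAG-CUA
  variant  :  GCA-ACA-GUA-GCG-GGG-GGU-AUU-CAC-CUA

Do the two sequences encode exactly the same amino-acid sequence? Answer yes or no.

Codon 1: AUG Met / GCA Ala — nonsynonymous.
Codon 2: ACC Thr / ACA Thr — synonymous.
Codon 3: GUU Val / GUA Val — synonymous.
Codon 4: GCU Ala / GCG Ala — synonymous.
Codon 5: GGC Gly / GGG Gly — synonymous.
Codon 6: GGU Gly / GGU Gly — identical.
Codon 7: AUA Ile / AUU Ile — synonymous.
Codon 8: GAG Glu / CAC His — nonsynonymous.
Codon 9: CUA Leu / CUA Leu — identical.
Nonsynonymous differences: 2 → different protein.

no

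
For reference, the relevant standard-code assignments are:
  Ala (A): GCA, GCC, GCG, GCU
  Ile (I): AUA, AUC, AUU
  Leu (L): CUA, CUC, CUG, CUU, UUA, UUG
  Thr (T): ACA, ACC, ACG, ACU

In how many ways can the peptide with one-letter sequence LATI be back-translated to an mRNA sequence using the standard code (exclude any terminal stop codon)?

288

Leu: 6 codons.
Ala: 4 codons.
Thr: 4 codons.
Ile: 3 codons.
6 × 4 × 4 × 3 = 288.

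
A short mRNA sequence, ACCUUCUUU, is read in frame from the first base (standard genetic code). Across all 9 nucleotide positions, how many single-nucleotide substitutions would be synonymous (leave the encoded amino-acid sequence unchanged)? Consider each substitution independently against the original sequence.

Codon 1 (ACC, Thr): 3 synonymous substitutions.
Codon 2 (UUC, Phe): 1 synonymous substitution.
Codon 3 (UUU, Phe): 1 synonymous substitution.
Total: 3 + 1 + 1 = 5.

5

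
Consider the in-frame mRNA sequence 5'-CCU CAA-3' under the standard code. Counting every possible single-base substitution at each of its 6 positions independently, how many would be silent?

4

Codon 1 (CCU, Pro): 3 synonymous substitutions.
Codon 2 (CAA, Gln): 1 synonymous substitution.
Total: 3 + 1 = 4.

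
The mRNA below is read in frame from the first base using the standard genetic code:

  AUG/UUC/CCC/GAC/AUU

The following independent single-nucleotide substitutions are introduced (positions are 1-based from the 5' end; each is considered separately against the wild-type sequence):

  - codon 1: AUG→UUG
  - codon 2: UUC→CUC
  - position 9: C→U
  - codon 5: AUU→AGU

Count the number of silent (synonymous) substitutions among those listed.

Codon 1: AUG (Met) → UUG (Leu) — missense.
Codon 2: UUC (Phe) → CUC (Leu) — missense.
Codon 3: CCC (Pro) → CCU (Pro) — synonymous.
Codon 5: AUU (Ile) → AGU (Ser) — missense.
Synonymous: 1 of 4.

1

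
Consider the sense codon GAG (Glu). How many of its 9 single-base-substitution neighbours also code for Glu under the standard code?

1

Position 1: none → 0 synonymous.
Position 2: none → 0 synonymous.
Position 3: GAA → 1 synonymous.
Total: 0 + 0 + 1 = 1.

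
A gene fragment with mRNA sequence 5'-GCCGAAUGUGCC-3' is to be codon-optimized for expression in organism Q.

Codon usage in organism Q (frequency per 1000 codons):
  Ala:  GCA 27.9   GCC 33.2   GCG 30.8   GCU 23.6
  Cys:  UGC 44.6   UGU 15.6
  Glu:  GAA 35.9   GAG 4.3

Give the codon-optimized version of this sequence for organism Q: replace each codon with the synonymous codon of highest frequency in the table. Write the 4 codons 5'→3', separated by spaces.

GCC GAA UGC GCC

Codon 1 (Ala): best is GCC at 33.2.
Codon 2 (Glu): best is GAA at 35.9.
Codon 3 (Cys): best is UGC at 44.6.
Codon 4 (Ala): best is GCC at 33.2.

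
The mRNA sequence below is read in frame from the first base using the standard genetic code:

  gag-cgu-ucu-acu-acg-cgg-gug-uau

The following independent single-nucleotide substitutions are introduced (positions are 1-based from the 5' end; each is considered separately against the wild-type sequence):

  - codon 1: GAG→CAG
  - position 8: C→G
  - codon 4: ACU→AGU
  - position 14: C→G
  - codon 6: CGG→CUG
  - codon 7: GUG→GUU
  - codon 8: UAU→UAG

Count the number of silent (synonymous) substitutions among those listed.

1

Codon 1: GAG (Glu) → CAG (Gln) — missense.
Codon 3: UCU (Ser) → UGU (Cys) — missense.
Codon 4: ACU (Thr) → AGU (Ser) — missense.
Codon 5: ACG (Thr) → AGG (Arg) — missense.
Codon 6: CGG (Arg) → CUG (Leu) — missense.
Codon 7: GUG (Val) → GUU (Val) — synonymous.
Codon 8: UAU (Tyr) → UAG (Stop) — nonsense.
Synonymous: 1 of 7.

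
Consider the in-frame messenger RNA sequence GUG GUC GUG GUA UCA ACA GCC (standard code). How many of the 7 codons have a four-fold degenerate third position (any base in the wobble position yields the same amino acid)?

Codon 1 GUG (Val): third position 4-fold.
Codon 2 GUC (Val): third position 4-fold.
Codon 3 GUG (Val): third position 4-fold.
Codon 4 GUA (Val): third position 4-fold.
Codon 5 UCA (Ser): third position 4-fold.
Codon 6 ACA (Thr): third position 4-fold.
Codon 7 GCC (Ala): third position 4-fold.
Four-fold degenerate third positions: 7.

7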